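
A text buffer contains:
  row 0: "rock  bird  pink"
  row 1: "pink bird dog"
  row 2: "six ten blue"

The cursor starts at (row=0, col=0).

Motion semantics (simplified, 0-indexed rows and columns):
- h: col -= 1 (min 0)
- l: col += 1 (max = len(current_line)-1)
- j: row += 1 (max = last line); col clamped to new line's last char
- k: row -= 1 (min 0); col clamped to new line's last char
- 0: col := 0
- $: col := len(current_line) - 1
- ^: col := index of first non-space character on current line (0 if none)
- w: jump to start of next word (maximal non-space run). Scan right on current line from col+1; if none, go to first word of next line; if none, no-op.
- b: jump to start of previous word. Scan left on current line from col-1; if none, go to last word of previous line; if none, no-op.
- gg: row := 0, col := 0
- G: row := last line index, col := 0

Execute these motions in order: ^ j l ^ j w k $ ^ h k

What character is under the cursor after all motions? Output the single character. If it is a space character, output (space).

Answer: r

Derivation:
After 1 (^): row=0 col=0 char='r'
After 2 (j): row=1 col=0 char='p'
After 3 (l): row=1 col=1 char='i'
After 4 (^): row=1 col=0 char='p'
After 5 (j): row=2 col=0 char='s'
After 6 (w): row=2 col=4 char='t'
After 7 (k): row=1 col=4 char='_'
After 8 ($): row=1 col=12 char='g'
After 9 (^): row=1 col=0 char='p'
After 10 (h): row=1 col=0 char='p'
After 11 (k): row=0 col=0 char='r'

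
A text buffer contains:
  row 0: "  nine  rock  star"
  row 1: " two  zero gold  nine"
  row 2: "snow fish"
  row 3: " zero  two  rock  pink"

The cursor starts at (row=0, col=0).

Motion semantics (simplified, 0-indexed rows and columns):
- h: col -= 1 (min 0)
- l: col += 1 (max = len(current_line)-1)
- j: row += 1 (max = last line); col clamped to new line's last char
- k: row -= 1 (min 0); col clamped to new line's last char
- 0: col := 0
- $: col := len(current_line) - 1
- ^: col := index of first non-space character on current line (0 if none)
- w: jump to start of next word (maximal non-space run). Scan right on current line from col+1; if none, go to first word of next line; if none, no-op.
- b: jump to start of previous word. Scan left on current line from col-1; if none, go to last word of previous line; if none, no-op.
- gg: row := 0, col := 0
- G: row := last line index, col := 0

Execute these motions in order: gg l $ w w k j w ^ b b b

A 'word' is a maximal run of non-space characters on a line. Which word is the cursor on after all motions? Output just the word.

After 1 (gg): row=0 col=0 char='_'
After 2 (l): row=0 col=1 char='_'
After 3 ($): row=0 col=17 char='r'
After 4 (w): row=1 col=1 char='t'
After 5 (w): row=1 col=6 char='z'
After 6 (k): row=0 col=6 char='_'
After 7 (j): row=1 col=6 char='z'
After 8 (w): row=1 col=11 char='g'
After 9 (^): row=1 col=1 char='t'
After 10 (b): row=0 col=14 char='s'
After 11 (b): row=0 col=8 char='r'
After 12 (b): row=0 col=2 char='n'

Answer: nine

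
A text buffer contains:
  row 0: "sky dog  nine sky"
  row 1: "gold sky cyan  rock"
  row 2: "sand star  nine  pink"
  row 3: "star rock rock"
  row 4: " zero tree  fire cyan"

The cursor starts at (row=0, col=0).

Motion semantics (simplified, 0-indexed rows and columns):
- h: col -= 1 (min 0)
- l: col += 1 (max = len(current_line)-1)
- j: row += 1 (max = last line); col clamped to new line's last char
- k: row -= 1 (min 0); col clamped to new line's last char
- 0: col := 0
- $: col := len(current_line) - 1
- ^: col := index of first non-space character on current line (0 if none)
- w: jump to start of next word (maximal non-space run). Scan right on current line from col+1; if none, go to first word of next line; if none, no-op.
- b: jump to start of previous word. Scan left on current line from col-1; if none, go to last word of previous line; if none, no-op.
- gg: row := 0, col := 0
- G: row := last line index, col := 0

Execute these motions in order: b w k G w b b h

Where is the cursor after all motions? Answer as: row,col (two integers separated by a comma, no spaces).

After 1 (b): row=0 col=0 char='s'
After 2 (w): row=0 col=4 char='d'
After 3 (k): row=0 col=4 char='d'
After 4 (G): row=4 col=0 char='_'
After 5 (w): row=4 col=1 char='z'
After 6 (b): row=3 col=10 char='r'
After 7 (b): row=3 col=5 char='r'
After 8 (h): row=3 col=4 char='_'

Answer: 3,4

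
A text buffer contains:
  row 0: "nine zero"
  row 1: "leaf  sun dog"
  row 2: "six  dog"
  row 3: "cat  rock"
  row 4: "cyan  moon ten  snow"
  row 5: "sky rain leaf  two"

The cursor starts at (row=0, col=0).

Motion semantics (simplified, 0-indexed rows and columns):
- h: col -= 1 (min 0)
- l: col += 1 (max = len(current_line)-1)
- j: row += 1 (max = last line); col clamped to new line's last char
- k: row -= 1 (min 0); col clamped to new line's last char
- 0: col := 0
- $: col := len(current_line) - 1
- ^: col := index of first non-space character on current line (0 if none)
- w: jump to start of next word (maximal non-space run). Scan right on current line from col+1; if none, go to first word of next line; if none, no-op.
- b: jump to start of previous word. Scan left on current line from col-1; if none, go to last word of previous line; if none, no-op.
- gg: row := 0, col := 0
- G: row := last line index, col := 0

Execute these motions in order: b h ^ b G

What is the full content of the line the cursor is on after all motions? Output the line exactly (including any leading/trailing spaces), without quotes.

After 1 (b): row=0 col=0 char='n'
After 2 (h): row=0 col=0 char='n'
After 3 (^): row=0 col=0 char='n'
After 4 (b): row=0 col=0 char='n'
After 5 (G): row=5 col=0 char='s'

Answer: sky rain leaf  two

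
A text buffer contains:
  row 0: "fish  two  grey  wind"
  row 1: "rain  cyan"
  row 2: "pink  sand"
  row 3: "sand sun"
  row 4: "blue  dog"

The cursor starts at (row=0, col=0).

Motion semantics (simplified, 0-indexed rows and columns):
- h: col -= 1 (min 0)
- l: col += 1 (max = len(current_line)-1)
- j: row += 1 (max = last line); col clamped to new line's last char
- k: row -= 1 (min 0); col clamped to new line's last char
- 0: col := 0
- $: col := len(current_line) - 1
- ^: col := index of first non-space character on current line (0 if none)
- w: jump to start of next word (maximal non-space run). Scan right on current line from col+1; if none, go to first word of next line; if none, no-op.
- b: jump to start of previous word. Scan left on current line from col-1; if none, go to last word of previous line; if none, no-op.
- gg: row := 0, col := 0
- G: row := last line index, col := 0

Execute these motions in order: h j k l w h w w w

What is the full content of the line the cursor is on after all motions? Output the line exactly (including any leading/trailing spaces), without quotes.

Answer: fish  two  grey  wind

Derivation:
After 1 (h): row=0 col=0 char='f'
After 2 (j): row=1 col=0 char='r'
After 3 (k): row=0 col=0 char='f'
After 4 (l): row=0 col=1 char='i'
After 5 (w): row=0 col=6 char='t'
After 6 (h): row=0 col=5 char='_'
After 7 (w): row=0 col=6 char='t'
After 8 (w): row=0 col=11 char='g'
After 9 (w): row=0 col=17 char='w'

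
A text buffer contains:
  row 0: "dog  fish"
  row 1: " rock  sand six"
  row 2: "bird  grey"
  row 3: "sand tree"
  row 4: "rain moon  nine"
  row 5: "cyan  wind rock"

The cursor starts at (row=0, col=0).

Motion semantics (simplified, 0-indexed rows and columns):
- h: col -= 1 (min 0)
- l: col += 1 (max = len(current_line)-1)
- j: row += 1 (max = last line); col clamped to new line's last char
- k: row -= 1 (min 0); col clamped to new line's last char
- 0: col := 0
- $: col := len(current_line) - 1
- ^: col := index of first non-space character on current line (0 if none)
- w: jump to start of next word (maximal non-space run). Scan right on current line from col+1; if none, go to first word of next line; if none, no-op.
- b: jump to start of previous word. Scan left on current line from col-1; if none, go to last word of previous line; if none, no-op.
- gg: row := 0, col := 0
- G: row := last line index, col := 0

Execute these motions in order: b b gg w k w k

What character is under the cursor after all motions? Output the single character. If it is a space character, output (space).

After 1 (b): row=0 col=0 char='d'
After 2 (b): row=0 col=0 char='d'
After 3 (gg): row=0 col=0 char='d'
After 4 (w): row=0 col=5 char='f'
After 5 (k): row=0 col=5 char='f'
After 6 (w): row=1 col=1 char='r'
After 7 (k): row=0 col=1 char='o'

Answer: o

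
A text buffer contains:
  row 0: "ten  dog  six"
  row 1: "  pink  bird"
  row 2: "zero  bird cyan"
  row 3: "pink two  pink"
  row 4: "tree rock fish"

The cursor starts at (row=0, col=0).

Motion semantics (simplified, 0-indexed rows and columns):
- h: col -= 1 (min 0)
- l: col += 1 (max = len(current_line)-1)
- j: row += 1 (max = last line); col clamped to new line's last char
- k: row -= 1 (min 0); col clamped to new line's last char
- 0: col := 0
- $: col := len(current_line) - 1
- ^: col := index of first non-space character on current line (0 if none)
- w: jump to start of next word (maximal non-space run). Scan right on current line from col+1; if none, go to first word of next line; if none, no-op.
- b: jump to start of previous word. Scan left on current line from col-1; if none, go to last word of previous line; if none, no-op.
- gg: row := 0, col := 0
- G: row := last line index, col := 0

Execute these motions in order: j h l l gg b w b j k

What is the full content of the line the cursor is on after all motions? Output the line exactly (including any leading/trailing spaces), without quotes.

After 1 (j): row=1 col=0 char='_'
After 2 (h): row=1 col=0 char='_'
After 3 (l): row=1 col=1 char='_'
After 4 (l): row=1 col=2 char='p'
After 5 (gg): row=0 col=0 char='t'
After 6 (b): row=0 col=0 char='t'
After 7 (w): row=0 col=5 char='d'
After 8 (b): row=0 col=0 char='t'
After 9 (j): row=1 col=0 char='_'
After 10 (k): row=0 col=0 char='t'

Answer: ten  dog  six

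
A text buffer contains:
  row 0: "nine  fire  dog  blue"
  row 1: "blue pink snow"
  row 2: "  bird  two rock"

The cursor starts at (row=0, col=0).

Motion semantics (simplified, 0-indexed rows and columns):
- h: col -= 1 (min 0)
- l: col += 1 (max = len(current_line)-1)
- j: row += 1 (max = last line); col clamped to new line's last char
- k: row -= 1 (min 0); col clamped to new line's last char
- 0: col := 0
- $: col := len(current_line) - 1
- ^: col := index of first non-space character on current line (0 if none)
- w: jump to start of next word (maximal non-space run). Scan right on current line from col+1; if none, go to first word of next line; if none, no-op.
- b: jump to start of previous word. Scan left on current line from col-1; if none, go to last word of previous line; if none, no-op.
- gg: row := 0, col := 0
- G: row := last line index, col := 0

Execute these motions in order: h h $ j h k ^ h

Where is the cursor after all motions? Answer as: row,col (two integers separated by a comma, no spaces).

Answer: 0,0

Derivation:
After 1 (h): row=0 col=0 char='n'
After 2 (h): row=0 col=0 char='n'
After 3 ($): row=0 col=20 char='e'
After 4 (j): row=1 col=13 char='w'
After 5 (h): row=1 col=12 char='o'
After 6 (k): row=0 col=12 char='d'
After 7 (^): row=0 col=0 char='n'
After 8 (h): row=0 col=0 char='n'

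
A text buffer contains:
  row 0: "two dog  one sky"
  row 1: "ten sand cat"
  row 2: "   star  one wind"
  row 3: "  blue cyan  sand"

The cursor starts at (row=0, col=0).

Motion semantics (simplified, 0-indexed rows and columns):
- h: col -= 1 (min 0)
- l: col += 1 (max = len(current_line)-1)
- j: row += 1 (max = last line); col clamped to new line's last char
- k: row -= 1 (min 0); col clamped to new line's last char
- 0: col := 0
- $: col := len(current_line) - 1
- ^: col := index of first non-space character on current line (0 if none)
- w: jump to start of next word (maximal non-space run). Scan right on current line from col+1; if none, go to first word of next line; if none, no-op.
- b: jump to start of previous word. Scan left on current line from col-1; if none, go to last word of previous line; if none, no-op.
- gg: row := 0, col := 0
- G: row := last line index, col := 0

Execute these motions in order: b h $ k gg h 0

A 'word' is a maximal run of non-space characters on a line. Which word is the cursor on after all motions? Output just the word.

After 1 (b): row=0 col=0 char='t'
After 2 (h): row=0 col=0 char='t'
After 3 ($): row=0 col=15 char='y'
After 4 (k): row=0 col=15 char='y'
After 5 (gg): row=0 col=0 char='t'
After 6 (h): row=0 col=0 char='t'
After 7 (0): row=0 col=0 char='t'

Answer: two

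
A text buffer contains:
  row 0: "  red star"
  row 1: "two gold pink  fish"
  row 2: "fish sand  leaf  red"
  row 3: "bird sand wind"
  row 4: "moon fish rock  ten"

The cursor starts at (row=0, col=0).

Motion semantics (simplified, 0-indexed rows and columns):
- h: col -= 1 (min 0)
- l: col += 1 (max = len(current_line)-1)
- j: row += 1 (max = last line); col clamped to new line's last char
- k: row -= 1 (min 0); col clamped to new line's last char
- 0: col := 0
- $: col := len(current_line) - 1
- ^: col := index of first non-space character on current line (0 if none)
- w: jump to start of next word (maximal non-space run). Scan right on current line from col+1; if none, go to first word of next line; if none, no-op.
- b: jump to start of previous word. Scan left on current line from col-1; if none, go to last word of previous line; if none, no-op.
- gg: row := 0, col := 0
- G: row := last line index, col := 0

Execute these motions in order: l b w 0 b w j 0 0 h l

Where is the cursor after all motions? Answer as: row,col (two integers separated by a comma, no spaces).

After 1 (l): row=0 col=1 char='_'
After 2 (b): row=0 col=1 char='_'
After 3 (w): row=0 col=2 char='r'
After 4 (0): row=0 col=0 char='_'
After 5 (b): row=0 col=0 char='_'
After 6 (w): row=0 col=2 char='r'
After 7 (j): row=1 col=2 char='o'
After 8 (0): row=1 col=0 char='t'
After 9 (0): row=1 col=0 char='t'
After 10 (h): row=1 col=0 char='t'
After 11 (l): row=1 col=1 char='w'

Answer: 1,1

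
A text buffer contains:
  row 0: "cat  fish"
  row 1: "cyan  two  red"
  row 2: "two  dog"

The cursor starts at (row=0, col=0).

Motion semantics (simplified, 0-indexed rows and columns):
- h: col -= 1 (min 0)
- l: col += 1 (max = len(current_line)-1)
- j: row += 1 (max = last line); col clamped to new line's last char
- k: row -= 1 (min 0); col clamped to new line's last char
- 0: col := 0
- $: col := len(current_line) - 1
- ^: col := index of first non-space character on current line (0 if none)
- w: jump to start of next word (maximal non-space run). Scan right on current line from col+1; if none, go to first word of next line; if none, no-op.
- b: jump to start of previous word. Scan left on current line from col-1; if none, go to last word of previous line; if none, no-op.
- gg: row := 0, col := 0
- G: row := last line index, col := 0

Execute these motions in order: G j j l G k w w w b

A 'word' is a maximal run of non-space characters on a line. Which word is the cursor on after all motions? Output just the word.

After 1 (G): row=2 col=0 char='t'
After 2 (j): row=2 col=0 char='t'
After 3 (j): row=2 col=0 char='t'
After 4 (l): row=2 col=1 char='w'
After 5 (G): row=2 col=0 char='t'
After 6 (k): row=1 col=0 char='c'
After 7 (w): row=1 col=6 char='t'
After 8 (w): row=1 col=11 char='r'
After 9 (w): row=2 col=0 char='t'
After 10 (b): row=1 col=11 char='r'

Answer: red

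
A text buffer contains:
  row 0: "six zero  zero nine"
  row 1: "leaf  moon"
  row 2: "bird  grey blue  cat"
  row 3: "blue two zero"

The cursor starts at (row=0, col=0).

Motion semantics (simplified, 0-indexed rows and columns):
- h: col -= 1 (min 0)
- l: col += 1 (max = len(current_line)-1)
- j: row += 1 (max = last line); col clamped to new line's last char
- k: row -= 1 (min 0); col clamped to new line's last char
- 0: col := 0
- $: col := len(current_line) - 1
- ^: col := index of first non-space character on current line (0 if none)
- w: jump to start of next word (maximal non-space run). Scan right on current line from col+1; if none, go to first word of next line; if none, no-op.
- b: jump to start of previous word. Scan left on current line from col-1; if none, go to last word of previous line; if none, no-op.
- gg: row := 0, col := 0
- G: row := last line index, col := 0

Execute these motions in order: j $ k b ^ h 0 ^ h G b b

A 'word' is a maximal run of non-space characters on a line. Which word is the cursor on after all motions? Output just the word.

Answer: blue

Derivation:
After 1 (j): row=1 col=0 char='l'
After 2 ($): row=1 col=9 char='n'
After 3 (k): row=0 col=9 char='_'
After 4 (b): row=0 col=4 char='z'
After 5 (^): row=0 col=0 char='s'
After 6 (h): row=0 col=0 char='s'
After 7 (0): row=0 col=0 char='s'
After 8 (^): row=0 col=0 char='s'
After 9 (h): row=0 col=0 char='s'
After 10 (G): row=3 col=0 char='b'
After 11 (b): row=2 col=17 char='c'
After 12 (b): row=2 col=11 char='b'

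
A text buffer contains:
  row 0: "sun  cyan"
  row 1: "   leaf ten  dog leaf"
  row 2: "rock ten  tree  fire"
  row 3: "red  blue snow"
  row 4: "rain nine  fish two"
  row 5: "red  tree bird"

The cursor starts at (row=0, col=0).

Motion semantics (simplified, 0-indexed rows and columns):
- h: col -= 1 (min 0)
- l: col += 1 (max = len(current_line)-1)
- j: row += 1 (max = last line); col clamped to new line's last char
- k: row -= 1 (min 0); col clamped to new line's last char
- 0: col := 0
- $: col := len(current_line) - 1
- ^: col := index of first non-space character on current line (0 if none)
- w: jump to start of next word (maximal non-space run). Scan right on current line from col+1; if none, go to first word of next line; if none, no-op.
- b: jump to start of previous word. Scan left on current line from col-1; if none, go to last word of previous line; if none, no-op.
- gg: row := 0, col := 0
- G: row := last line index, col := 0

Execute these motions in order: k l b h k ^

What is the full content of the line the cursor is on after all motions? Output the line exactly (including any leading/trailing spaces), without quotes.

Answer: sun  cyan

Derivation:
After 1 (k): row=0 col=0 char='s'
After 2 (l): row=0 col=1 char='u'
After 3 (b): row=0 col=0 char='s'
After 4 (h): row=0 col=0 char='s'
After 5 (k): row=0 col=0 char='s'
After 6 (^): row=0 col=0 char='s'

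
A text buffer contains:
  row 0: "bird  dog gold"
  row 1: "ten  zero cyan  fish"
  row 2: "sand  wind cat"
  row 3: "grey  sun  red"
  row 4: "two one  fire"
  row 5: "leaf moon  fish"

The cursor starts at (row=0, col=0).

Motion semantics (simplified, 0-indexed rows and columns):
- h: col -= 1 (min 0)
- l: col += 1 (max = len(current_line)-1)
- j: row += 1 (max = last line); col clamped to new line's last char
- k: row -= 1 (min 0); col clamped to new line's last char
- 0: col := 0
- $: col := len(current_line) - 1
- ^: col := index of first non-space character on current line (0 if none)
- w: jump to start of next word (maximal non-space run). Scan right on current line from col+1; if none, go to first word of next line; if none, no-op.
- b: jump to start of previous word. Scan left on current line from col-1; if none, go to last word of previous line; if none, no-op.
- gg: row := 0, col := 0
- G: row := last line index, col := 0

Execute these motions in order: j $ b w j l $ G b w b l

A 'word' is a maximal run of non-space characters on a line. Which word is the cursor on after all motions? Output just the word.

Answer: fire

Derivation:
After 1 (j): row=1 col=0 char='t'
After 2 ($): row=1 col=19 char='h'
After 3 (b): row=1 col=16 char='f'
After 4 (w): row=2 col=0 char='s'
After 5 (j): row=3 col=0 char='g'
After 6 (l): row=3 col=1 char='r'
After 7 ($): row=3 col=13 char='d'
After 8 (G): row=5 col=0 char='l'
After 9 (b): row=4 col=9 char='f'
After 10 (w): row=5 col=0 char='l'
After 11 (b): row=4 col=9 char='f'
After 12 (l): row=4 col=10 char='i'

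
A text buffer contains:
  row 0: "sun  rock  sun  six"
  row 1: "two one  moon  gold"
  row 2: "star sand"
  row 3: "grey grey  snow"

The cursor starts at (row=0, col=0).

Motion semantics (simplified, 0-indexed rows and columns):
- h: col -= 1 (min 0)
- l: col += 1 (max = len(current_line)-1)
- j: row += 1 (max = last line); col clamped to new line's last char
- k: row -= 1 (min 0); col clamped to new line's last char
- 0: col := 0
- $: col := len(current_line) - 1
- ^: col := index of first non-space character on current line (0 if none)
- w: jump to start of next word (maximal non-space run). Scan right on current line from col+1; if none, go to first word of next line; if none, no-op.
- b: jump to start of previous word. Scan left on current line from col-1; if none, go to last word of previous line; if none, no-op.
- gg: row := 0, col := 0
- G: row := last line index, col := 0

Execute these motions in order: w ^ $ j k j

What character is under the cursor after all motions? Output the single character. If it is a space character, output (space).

Answer: d

Derivation:
After 1 (w): row=0 col=5 char='r'
After 2 (^): row=0 col=0 char='s'
After 3 ($): row=0 col=18 char='x'
After 4 (j): row=1 col=18 char='d'
After 5 (k): row=0 col=18 char='x'
After 6 (j): row=1 col=18 char='d'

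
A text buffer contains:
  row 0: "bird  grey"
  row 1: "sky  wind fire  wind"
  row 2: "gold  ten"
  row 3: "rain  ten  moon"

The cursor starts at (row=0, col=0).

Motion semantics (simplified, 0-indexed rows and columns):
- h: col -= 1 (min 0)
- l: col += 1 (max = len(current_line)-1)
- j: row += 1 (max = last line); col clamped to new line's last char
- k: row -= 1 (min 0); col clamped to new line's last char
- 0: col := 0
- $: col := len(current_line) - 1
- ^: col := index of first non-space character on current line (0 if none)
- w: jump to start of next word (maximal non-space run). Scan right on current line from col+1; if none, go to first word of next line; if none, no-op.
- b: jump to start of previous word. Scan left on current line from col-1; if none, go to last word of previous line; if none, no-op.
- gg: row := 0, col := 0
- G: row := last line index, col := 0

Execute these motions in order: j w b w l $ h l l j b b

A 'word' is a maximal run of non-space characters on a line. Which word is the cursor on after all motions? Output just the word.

Answer: gold

Derivation:
After 1 (j): row=1 col=0 char='s'
After 2 (w): row=1 col=5 char='w'
After 3 (b): row=1 col=0 char='s'
After 4 (w): row=1 col=5 char='w'
After 5 (l): row=1 col=6 char='i'
After 6 ($): row=1 col=19 char='d'
After 7 (h): row=1 col=18 char='n'
After 8 (l): row=1 col=19 char='d'
After 9 (l): row=1 col=19 char='d'
After 10 (j): row=2 col=8 char='n'
After 11 (b): row=2 col=6 char='t'
After 12 (b): row=2 col=0 char='g'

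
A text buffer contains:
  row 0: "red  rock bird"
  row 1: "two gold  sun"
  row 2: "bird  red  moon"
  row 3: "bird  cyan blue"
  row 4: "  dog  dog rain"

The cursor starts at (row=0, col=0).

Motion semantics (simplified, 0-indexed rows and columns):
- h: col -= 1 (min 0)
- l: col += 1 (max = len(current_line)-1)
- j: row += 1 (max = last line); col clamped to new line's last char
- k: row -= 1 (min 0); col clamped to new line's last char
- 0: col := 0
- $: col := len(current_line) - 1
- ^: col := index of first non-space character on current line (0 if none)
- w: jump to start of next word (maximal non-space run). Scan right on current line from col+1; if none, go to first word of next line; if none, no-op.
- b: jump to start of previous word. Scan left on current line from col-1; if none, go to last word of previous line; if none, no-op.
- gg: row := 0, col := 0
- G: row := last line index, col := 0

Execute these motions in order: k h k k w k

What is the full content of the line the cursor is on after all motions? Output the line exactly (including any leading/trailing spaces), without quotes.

Answer: red  rock bird

Derivation:
After 1 (k): row=0 col=0 char='r'
After 2 (h): row=0 col=0 char='r'
After 3 (k): row=0 col=0 char='r'
After 4 (k): row=0 col=0 char='r'
After 5 (w): row=0 col=5 char='r'
After 6 (k): row=0 col=5 char='r'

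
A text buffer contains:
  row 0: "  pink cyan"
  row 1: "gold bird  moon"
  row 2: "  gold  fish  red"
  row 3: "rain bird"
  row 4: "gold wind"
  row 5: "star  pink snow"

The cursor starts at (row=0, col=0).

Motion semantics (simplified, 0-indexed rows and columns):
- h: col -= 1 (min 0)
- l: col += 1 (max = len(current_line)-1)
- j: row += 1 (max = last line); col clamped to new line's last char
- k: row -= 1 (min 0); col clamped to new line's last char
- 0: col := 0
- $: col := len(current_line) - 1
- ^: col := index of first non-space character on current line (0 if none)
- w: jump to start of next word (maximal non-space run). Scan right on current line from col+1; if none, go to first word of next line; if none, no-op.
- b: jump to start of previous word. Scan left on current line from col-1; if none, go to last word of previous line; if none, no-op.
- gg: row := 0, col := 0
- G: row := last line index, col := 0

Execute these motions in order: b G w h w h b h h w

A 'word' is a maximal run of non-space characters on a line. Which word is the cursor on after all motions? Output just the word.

Answer: pink

Derivation:
After 1 (b): row=0 col=0 char='_'
After 2 (G): row=5 col=0 char='s'
After 3 (w): row=5 col=6 char='p'
After 4 (h): row=5 col=5 char='_'
After 5 (w): row=5 col=6 char='p'
After 6 (h): row=5 col=5 char='_'
After 7 (b): row=5 col=0 char='s'
After 8 (h): row=5 col=0 char='s'
After 9 (h): row=5 col=0 char='s'
After 10 (w): row=5 col=6 char='p'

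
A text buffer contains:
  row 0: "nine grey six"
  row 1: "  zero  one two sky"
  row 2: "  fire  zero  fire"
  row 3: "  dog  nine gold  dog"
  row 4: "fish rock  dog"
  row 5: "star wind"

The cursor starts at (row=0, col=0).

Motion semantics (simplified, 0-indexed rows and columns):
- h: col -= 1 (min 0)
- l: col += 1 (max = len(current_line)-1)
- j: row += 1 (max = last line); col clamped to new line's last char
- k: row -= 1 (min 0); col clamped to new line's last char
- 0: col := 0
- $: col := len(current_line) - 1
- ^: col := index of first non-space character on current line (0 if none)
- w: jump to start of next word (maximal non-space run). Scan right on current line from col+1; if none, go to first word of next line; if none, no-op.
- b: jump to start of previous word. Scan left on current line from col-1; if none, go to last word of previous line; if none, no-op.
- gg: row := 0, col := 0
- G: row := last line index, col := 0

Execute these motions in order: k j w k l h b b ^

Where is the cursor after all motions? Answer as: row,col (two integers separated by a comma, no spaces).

Answer: 0,0

Derivation:
After 1 (k): row=0 col=0 char='n'
After 2 (j): row=1 col=0 char='_'
After 3 (w): row=1 col=2 char='z'
After 4 (k): row=0 col=2 char='n'
After 5 (l): row=0 col=3 char='e'
After 6 (h): row=0 col=2 char='n'
After 7 (b): row=0 col=0 char='n'
After 8 (b): row=0 col=0 char='n'
After 9 (^): row=0 col=0 char='n'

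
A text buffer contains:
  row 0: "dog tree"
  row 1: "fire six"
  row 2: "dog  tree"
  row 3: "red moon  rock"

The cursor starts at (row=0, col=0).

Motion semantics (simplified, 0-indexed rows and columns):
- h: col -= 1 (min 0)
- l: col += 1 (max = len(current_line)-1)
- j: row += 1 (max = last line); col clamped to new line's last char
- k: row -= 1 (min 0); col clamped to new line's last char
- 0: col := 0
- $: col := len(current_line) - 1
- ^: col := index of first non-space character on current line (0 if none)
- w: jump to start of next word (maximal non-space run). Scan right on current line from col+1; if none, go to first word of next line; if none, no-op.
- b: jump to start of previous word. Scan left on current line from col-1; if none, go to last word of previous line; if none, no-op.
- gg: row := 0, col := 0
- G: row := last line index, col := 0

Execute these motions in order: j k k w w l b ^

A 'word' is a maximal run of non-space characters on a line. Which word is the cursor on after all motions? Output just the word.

After 1 (j): row=1 col=0 char='f'
After 2 (k): row=0 col=0 char='d'
After 3 (k): row=0 col=0 char='d'
After 4 (w): row=0 col=4 char='t'
After 5 (w): row=1 col=0 char='f'
After 6 (l): row=1 col=1 char='i'
After 7 (b): row=1 col=0 char='f'
After 8 (^): row=1 col=0 char='f'

Answer: fire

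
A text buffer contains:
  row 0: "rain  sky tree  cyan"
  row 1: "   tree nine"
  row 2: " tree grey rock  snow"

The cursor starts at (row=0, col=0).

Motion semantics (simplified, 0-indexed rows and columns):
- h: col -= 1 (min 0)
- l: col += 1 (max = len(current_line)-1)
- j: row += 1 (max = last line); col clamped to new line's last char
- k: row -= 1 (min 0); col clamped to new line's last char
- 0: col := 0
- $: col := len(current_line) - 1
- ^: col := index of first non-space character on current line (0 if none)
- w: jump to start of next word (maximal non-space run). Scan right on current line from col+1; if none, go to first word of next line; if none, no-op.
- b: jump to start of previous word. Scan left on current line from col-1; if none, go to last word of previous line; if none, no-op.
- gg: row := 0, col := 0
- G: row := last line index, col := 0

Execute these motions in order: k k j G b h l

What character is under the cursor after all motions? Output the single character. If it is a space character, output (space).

Answer: n

Derivation:
After 1 (k): row=0 col=0 char='r'
After 2 (k): row=0 col=0 char='r'
After 3 (j): row=1 col=0 char='_'
After 4 (G): row=2 col=0 char='_'
After 5 (b): row=1 col=8 char='n'
After 6 (h): row=1 col=7 char='_'
After 7 (l): row=1 col=8 char='n'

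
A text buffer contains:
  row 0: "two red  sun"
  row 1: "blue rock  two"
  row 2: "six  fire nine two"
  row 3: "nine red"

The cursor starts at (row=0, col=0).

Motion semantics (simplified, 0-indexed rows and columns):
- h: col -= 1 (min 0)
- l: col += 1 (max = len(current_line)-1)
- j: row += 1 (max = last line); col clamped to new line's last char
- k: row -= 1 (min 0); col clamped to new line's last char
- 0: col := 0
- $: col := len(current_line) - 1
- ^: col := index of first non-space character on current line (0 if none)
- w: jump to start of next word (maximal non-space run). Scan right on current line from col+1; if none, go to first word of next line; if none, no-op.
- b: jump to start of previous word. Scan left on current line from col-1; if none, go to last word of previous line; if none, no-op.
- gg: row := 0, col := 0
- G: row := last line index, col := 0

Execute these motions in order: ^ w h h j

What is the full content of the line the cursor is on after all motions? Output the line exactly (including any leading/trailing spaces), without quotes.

Answer: blue rock  two

Derivation:
After 1 (^): row=0 col=0 char='t'
After 2 (w): row=0 col=4 char='r'
After 3 (h): row=0 col=3 char='_'
After 4 (h): row=0 col=2 char='o'
After 5 (j): row=1 col=2 char='u'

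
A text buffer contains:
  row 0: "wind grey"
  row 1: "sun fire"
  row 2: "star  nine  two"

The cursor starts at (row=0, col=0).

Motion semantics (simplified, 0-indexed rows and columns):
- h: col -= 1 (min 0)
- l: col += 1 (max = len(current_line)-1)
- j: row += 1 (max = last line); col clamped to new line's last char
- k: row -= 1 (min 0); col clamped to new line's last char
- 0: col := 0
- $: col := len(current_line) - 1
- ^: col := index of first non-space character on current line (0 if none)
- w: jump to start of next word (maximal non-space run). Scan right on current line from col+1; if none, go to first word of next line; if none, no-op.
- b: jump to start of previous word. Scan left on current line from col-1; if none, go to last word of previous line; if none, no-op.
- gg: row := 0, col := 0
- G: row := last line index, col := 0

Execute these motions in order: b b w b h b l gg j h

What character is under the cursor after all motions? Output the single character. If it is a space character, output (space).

Answer: s

Derivation:
After 1 (b): row=0 col=0 char='w'
After 2 (b): row=0 col=0 char='w'
After 3 (w): row=0 col=5 char='g'
After 4 (b): row=0 col=0 char='w'
After 5 (h): row=0 col=0 char='w'
After 6 (b): row=0 col=0 char='w'
After 7 (l): row=0 col=1 char='i'
After 8 (gg): row=0 col=0 char='w'
After 9 (j): row=1 col=0 char='s'
After 10 (h): row=1 col=0 char='s'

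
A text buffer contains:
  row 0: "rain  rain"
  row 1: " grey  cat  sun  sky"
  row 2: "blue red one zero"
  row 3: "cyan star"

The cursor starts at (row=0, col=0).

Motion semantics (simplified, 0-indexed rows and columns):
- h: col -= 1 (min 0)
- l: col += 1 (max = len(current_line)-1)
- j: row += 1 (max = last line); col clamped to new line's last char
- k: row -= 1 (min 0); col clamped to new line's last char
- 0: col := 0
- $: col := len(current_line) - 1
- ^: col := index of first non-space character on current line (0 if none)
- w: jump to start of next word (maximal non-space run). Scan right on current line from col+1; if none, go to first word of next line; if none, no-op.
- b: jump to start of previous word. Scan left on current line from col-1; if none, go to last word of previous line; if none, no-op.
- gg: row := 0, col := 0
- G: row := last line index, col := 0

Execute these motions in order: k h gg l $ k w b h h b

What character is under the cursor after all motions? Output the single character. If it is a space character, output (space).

Answer: r

Derivation:
After 1 (k): row=0 col=0 char='r'
After 2 (h): row=0 col=0 char='r'
After 3 (gg): row=0 col=0 char='r'
After 4 (l): row=0 col=1 char='a'
After 5 ($): row=0 col=9 char='n'
After 6 (k): row=0 col=9 char='n'
After 7 (w): row=1 col=1 char='g'
After 8 (b): row=0 col=6 char='r'
After 9 (h): row=0 col=5 char='_'
After 10 (h): row=0 col=4 char='_'
After 11 (b): row=0 col=0 char='r'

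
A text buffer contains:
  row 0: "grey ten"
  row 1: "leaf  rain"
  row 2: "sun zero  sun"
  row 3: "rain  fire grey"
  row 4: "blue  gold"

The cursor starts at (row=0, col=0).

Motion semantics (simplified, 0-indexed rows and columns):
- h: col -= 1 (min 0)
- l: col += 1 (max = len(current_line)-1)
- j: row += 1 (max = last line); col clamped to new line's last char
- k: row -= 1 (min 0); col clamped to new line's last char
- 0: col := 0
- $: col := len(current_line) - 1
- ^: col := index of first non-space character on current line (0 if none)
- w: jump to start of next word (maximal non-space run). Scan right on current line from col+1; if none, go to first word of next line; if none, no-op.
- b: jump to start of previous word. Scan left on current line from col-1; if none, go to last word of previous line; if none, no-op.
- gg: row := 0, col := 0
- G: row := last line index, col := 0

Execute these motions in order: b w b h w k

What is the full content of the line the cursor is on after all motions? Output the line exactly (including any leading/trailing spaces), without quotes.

After 1 (b): row=0 col=0 char='g'
After 2 (w): row=0 col=5 char='t'
After 3 (b): row=0 col=0 char='g'
After 4 (h): row=0 col=0 char='g'
After 5 (w): row=0 col=5 char='t'
After 6 (k): row=0 col=5 char='t'

Answer: grey ten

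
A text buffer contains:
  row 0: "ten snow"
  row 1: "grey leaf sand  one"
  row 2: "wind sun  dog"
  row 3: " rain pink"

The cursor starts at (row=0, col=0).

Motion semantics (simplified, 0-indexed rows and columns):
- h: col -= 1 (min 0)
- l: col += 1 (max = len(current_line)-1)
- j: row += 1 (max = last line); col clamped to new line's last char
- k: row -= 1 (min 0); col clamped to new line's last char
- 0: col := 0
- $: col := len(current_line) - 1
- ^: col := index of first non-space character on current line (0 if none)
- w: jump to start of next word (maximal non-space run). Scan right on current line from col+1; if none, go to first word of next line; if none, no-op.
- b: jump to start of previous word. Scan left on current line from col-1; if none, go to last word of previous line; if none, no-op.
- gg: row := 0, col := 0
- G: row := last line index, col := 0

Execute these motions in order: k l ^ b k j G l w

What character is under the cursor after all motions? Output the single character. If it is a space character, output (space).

Answer: p

Derivation:
After 1 (k): row=0 col=0 char='t'
After 2 (l): row=0 col=1 char='e'
After 3 (^): row=0 col=0 char='t'
After 4 (b): row=0 col=0 char='t'
After 5 (k): row=0 col=0 char='t'
After 6 (j): row=1 col=0 char='g'
After 7 (G): row=3 col=0 char='_'
After 8 (l): row=3 col=1 char='r'
After 9 (w): row=3 col=6 char='p'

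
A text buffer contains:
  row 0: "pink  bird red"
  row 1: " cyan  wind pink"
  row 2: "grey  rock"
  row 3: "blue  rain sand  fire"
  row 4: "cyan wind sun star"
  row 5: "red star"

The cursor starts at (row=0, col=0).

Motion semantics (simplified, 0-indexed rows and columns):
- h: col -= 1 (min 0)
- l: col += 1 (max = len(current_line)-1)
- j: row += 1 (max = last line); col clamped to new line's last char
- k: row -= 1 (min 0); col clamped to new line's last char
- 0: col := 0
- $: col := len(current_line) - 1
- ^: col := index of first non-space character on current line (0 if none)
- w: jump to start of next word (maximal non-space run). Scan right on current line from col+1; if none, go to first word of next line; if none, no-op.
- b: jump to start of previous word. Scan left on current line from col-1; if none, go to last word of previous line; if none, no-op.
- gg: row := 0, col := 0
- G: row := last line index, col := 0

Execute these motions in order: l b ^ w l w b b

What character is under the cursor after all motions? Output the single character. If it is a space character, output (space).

Answer: p

Derivation:
After 1 (l): row=0 col=1 char='i'
After 2 (b): row=0 col=0 char='p'
After 3 (^): row=0 col=0 char='p'
After 4 (w): row=0 col=6 char='b'
After 5 (l): row=0 col=7 char='i'
After 6 (w): row=0 col=11 char='r'
After 7 (b): row=0 col=6 char='b'
After 8 (b): row=0 col=0 char='p'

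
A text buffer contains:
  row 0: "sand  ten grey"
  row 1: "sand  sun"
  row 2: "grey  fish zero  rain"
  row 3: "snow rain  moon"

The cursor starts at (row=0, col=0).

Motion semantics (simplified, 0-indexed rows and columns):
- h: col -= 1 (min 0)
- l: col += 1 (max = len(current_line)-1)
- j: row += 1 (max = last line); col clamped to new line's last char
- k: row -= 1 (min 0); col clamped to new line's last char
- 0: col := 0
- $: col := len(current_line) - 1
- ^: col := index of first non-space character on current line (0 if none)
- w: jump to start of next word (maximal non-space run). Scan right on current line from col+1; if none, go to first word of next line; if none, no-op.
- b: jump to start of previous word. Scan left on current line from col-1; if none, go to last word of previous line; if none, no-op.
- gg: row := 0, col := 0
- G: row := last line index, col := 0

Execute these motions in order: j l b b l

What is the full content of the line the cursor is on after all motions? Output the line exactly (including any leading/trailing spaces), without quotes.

Answer: sand  ten grey

Derivation:
After 1 (j): row=1 col=0 char='s'
After 2 (l): row=1 col=1 char='a'
After 3 (b): row=1 col=0 char='s'
After 4 (b): row=0 col=10 char='g'
After 5 (l): row=0 col=11 char='r'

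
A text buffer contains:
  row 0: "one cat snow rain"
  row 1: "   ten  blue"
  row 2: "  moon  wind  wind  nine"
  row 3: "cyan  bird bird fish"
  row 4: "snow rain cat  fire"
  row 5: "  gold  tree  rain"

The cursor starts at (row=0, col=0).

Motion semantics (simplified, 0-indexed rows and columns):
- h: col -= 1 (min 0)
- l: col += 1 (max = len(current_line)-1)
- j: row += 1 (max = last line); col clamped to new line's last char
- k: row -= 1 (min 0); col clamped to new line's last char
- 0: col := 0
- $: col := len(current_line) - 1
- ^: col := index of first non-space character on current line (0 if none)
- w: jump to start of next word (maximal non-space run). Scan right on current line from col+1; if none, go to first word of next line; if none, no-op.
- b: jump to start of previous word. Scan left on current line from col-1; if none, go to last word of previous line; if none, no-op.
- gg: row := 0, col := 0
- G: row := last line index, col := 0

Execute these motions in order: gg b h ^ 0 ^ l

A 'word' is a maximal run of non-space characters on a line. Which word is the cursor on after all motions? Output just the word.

Answer: one

Derivation:
After 1 (gg): row=0 col=0 char='o'
After 2 (b): row=0 col=0 char='o'
After 3 (h): row=0 col=0 char='o'
After 4 (^): row=0 col=0 char='o'
After 5 (0): row=0 col=0 char='o'
After 6 (^): row=0 col=0 char='o'
After 7 (l): row=0 col=1 char='n'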